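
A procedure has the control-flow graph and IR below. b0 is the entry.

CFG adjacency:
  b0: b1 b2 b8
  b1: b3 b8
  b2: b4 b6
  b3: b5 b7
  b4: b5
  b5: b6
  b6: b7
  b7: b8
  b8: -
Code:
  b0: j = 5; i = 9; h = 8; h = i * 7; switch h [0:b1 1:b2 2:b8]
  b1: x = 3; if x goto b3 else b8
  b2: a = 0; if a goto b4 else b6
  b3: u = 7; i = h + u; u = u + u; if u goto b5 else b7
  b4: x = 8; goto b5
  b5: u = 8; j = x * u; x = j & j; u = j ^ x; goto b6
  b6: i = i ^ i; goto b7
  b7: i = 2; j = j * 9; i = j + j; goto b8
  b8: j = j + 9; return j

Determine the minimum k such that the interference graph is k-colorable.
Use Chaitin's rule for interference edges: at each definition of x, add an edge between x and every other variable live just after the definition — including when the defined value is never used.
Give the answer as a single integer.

Answer: 5

Derivation:
Block summaries:
  b0: def={h,i,j} ue=∅
  b1: def={x} ue=∅
  b2: def={a} ue=∅
  b3: def={i,u} ue={h}
  b4: def={x} ue=∅
  b5: def={j,u,x} ue={x}
  b6: def={i} ue={i}
  b7: def={i,j} ue={j}
  b8: def={j} ue={j}

Live sets:
  b0: in=∅ out={h,i,j}
  b1: in={h,j} out={h,j,x}
  b2: in={i,j} out={i,j}
  b3: in={h,j,x} out={i,j,x}
  b4: in={i} out={i,x}
  b5: in={i,x} out={i,j}
  b6: in={i,j} out={j}
  b7: in={j} out={j}
  b8: in={j} out=∅

Conflict graph:
  a↔{i,j}
  h↔{i,j,u,x}
  i↔{a,h,j,u,x}
  j↔{a,h,i,u,x}
  u↔{h,i,j,x}
  x↔{h,i,j,u}

Colouring:
  clique {h,i,j,u,x} ⇒ need ≥ 5
  5-colouring: c0={i}  c1={j}  c2={a,h}  c3={u}  c4={x}
  χ = 5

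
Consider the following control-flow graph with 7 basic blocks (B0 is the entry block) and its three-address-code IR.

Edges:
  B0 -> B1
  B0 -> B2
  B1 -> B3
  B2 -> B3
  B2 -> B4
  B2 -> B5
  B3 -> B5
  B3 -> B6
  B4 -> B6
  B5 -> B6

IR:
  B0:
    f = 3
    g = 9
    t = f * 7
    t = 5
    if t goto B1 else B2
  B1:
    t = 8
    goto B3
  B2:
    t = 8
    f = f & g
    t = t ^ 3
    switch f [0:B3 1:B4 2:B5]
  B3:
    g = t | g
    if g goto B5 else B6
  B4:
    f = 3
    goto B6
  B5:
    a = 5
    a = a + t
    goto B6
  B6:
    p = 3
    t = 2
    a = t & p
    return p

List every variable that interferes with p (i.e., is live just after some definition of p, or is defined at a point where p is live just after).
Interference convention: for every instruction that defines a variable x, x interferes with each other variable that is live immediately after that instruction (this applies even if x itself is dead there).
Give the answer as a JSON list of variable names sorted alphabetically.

Per-block:
  B0 def {f,g,t} use ∅
  B1 def {t} use ∅
  B2 def {f,t} use {f,g}
  B3 def {g} use {g,t}
  B4 def {f} use ∅
  B5 def {a} use {t}
  B6 def {a,p,t} use ∅

Live sets:
  B0: in=∅ out={f,g}
  B1: in={g} out={g,t}
  B2: in={f,g} out={g,t}
  B3: in={g,t} out={t}
  B4: in=∅ out=∅
  B5: in={t} out=∅
  B6: in=∅ out=∅

Interfere edges:
  a↔{p,t}
  f↔{g,t}
  g↔{f,t}
  p↔{a,t}
  t↔{a,f,g,p}

N(p) = ["a", "t"]

Answer: ["a", "t"]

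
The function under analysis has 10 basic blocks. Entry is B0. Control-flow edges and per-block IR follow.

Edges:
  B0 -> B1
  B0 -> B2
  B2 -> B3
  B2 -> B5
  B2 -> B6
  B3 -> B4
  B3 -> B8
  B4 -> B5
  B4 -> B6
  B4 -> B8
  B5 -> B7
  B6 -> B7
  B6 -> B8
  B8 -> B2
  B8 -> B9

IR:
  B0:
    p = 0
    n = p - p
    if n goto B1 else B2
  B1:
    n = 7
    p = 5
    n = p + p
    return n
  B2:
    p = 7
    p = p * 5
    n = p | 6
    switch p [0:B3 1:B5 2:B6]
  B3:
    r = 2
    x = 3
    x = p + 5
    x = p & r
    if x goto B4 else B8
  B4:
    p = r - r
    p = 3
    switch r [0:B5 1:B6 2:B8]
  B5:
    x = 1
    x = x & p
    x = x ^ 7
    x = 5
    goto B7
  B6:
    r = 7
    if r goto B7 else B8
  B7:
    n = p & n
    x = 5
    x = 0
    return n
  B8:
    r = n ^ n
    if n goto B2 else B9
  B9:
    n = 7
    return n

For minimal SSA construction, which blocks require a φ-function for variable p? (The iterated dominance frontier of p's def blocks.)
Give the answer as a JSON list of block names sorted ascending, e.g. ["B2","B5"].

Answer: ["B2", "B5", "B6", "B7", "B8"]

Analysis:
idom tree: B1←B0 B2←B0 B3←B2 B4←B3 B5←B2 B6←B2 B7←B2 B8←B2 B9←B8
Dom at joins:
  B2: preds {B0,B8}: {B0} ∩ {B0,B2,B8} = {B0}; idom=B0
  B5: preds {B2,B4}: {B0,B2} ∩ {B0,B2,B3,B4} = {B0,B2}; idom=B2
  B6: preds {B2,B4}: {B0,B2} ∩ {B0,B2,B3,B4} = {B0,B2}; idom=B2
  B7: preds {B5,B6}: {B0,B2,B5} ∩ {B0,B2,B6} = {B0,B2}; idom=B2
  B8: preds {B3,B4,B6}: {B0,B2,B3} ∩ {B0,B2,B3,B4} ∩ {B0,B2,B6} = {B0,B2}; idom=B2

Frontier:
  B2←B0: walk · to B0
  B2←B8: walk B8→B2 to B0
  B5←B2: walk · to B2
  B5←B4: walk B4→B3 to B2
  B6←B2: walk · to B2
  B6←B4: walk B4→B3 to B2
  B7←B5: walk B5 to B2
  B7←B6: walk B6 to B2
  B8←B3: walk B3 to B2
  B8←B4: walk B4→B3 to B2
  B8←B6: walk B6 to B2
  B0 → ∅
  B1 → ∅
  B2 → {B2}
  B3 → {B5,B6,B8}
  B4 → {B5,B6,B8}
  B5 → {B7}
  B6 → {B7,B8}
  B7 → ∅
  B8 → {B2}
  B9 → ∅

φ for p: defs {B0,B1,B2,B4}
  DF⁺ = {B2,B5,B6,B7,B8}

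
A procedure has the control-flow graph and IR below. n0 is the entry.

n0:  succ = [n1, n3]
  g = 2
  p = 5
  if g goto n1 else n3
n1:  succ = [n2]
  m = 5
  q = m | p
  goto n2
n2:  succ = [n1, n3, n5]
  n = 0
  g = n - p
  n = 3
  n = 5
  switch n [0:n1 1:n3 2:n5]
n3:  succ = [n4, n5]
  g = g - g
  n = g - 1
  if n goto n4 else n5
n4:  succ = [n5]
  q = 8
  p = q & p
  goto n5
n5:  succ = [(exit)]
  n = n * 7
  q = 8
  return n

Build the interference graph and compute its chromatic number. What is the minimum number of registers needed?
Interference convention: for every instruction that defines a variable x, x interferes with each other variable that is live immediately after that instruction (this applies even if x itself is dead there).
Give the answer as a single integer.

Per-block:
  n0 def {g,p} use ∅
  n1 def {m,q} use {p}
  n2 def {g,n} use {p}
  n3 def {g,n} use {g}
  n4 def {p,q} use {p}
  n5 def {n,q} use {n}

Live sets:
  live n0: ∅→{g,p}
  live n1: {p}→{p}
  live n2: {p}→{g,n,p}
  live n3: {g,p}→{n,p}
  live n4: {n,p}→{n}
  live n5: {n}→∅

Interfere edges:
  g — {n,p}
  m — {p}
  n — {g,p,q}
  p — {g,m,n,q}
  q — {n,p}

Chromatic number:
  {g,n,p} pairwise interfere (3-clique) ⇒ χ ≥ 3
  3-colouring: R0={p}  R1={m,n}  R2={g,q}
  χ = 3

Answer: 3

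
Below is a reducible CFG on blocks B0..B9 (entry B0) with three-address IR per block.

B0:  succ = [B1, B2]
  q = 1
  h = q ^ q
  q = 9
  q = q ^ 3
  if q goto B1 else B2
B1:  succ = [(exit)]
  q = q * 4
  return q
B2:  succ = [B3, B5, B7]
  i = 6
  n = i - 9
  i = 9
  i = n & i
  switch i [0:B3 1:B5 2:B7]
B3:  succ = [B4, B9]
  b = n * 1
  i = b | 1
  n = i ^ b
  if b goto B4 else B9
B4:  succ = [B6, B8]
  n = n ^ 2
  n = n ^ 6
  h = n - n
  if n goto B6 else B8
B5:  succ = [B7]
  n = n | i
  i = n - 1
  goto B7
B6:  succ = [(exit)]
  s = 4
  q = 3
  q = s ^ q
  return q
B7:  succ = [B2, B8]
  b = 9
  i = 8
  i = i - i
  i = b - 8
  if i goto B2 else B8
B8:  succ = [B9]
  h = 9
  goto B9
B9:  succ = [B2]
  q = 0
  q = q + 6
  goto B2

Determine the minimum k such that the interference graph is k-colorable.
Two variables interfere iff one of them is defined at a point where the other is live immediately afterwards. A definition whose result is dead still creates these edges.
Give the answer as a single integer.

Answer: 3

Analysis:
Per-block:
  B0 def {h,q} use ∅
  B1 def {q} use {q}
  B2 def {i,n} use ∅
  B3 def {b,i,n} use {n}
  B4 def {h,n} use {n}
  B5 def {i,n} use {i,n}
  B6 def {q,s} use ∅
  B7 def {b,i} use ∅
  B8 def {h} use ∅
  B9 def {q} use ∅

Liveness:
  B0 li=∅ lo={q}
  B1 li={q} lo=∅
  B2 li=∅ lo={i,n}
  B3 li={n} lo={n}
  B4 li={n} lo=∅
  B5 li={i,n} lo=∅
  B6 li=∅ lo=∅
  B7 li=∅ lo=∅
  B8 li=∅ lo=∅
  B9 li=∅ lo=∅

Conflict graph:
  b — {i,n}
  h — {n}
  i — {b,n}
  n — {b,h,i}
  q — {s}
  s — {q}

Colouring:
  {b,i,n} pairwise interfere (3-clique) ⇒ χ ≥ 3
  3-colouring: c0={n,q}  c1={b,h,s}  c2={i}
  χ = 3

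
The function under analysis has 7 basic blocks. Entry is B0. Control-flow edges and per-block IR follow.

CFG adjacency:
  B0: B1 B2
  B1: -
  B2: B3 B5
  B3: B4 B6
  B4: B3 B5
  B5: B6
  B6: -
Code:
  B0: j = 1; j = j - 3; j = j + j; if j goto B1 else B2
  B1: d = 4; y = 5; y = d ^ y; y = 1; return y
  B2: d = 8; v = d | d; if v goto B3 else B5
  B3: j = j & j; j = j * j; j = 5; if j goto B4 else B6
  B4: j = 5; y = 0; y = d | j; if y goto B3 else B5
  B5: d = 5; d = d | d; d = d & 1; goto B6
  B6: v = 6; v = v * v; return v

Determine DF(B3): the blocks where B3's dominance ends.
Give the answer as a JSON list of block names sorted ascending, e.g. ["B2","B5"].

Answer: ["B3", "B5", "B6"]

Derivation:
idom tree: B1←B0 B2←B0 B3←B2 B4←B3 B5←B2 B6←B2
Dom at joins:
  B3: preds {B2,B4}: {B0,B2} ∩ {B0,B2,B3,B4} = {B0,B2}; idom=B2
  B5: preds {B2,B4}: {B0,B2} ∩ {B0,B2,B3,B4} = {B0,B2}; idom=B2
  B6: preds {B3,B5}: {B0,B2,B3} ∩ {B0,B2,B5} = {B0,B2}; idom=B2

Frontier:
  join B3 pred B2: · stop@B2
  join B3 pred B4: B4→B3 stop@B2
  join B5 pred B2: · stop@B2
  join B5 pred B4: B4→B3 stop@B2
  join B6 pred B3: B3 stop@B2
  join B6 pred B5: B5 stop@B2
  B0: DF=∅
  B1: DF=∅
  B2: DF=∅
  B3: DF={B3,B5,B6}
  B4: DF={B3,B5}
  B5: DF={B6}
  B6: DF=∅

DF(B3) = ["B3", "B5", "B6"]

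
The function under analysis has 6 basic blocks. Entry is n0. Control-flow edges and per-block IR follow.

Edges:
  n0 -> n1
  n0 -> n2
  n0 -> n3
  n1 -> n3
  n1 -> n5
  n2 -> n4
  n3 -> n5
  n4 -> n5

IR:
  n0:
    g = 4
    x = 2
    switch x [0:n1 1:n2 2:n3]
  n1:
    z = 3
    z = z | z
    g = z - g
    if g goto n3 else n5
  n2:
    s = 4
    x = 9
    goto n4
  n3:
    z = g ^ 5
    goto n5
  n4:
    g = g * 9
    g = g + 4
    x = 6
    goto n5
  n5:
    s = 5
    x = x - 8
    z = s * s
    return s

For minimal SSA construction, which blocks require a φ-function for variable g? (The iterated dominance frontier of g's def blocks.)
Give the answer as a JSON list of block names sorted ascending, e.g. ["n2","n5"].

Answer: ["n3", "n5"]

Derivation:
idom tree: n1←n0 n2←n0 n3←n0 n4←n2 n5←n0
Dom at joins:
  n3: preds {n0,n1}: {n0} ∩ {n0,n1} = {n0}; idom=n0
  n5: preds {n1,n3,n4}: {n0,n1} ∩ {n0,n3} ∩ {n0,n2,n4} = {n0}; idom=n0

DF walk-up:
  join n3 pred n0: · stop@n0
  join n3 pred n1: n1 stop@n0
  join n5 pred n1: n1 stop@n0
  join n5 pred n3: n3 stop@n0
  join n5 pred n4: n4→n2 stop@n0
  n0: DF=∅
  n1: DF={n3,n5}
  n2: DF={n5}
  n3: DF={n5}
  n4: DF={n5}
  n5: DF=∅

φ for g: defs {n0,n1,n4}
  DF⁺ = {n3,n5}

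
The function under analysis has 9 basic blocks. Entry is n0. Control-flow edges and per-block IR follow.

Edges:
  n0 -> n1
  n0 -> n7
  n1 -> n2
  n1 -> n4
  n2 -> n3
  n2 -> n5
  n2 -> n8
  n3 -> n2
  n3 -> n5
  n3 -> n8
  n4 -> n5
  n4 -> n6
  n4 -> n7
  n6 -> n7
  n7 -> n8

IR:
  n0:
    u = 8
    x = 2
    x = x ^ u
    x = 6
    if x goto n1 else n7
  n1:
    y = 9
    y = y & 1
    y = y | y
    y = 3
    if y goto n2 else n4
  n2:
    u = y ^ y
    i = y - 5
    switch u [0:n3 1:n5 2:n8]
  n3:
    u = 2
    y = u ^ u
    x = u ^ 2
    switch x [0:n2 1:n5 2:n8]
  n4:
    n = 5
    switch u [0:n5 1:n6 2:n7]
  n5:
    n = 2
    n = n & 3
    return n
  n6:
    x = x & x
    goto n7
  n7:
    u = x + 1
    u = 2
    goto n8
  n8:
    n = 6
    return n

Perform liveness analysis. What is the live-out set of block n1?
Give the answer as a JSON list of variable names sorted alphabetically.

Answer: ["u", "x", "y"]

Derivation:
Block summaries:
  n0: {u,x} / ∅
  n1: {y} / ∅
  n2: {i,u} / {y}
  n3: {u,x,y} / ∅
  n4: {n} / {u}
  n5: {n} / ∅
  n6: {x} / {x}
  n7: {u} / {x}
  n8: {n} / ∅

Liveness:
  n0: in=∅ out={u,x}
  n1: in={u,x} out={u,x,y}
  n2: in={y} out=∅
  n3: in=∅ out={y}
  n4: in={u,x} out={x}
  n5: in=∅ out=∅
  n6: in={x} out={x}
  n7: in={x} out=∅
  n8: in=∅ out=∅

live-out(n1) = ["u", "x", "y"]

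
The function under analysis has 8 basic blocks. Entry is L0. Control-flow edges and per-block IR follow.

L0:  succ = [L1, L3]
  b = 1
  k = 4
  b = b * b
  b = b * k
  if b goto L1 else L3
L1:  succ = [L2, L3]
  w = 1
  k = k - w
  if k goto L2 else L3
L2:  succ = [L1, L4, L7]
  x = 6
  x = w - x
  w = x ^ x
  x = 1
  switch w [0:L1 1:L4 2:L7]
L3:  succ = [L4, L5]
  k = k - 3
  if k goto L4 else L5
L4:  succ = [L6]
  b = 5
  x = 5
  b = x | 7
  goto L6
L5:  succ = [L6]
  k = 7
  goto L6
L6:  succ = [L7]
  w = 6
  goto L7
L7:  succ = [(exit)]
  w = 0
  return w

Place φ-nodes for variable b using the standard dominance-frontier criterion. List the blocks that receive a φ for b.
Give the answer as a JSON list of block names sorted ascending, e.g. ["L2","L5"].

Answer: ["L6", "L7"]

Working:
idom tree: L1←L0 L2←L1 L3←L0 L4←L0 L5←L3 L6←L0 L7←L0
Join-block Dom:
  L1: preds {L0,L2}: {L0} ∩ {L0,L1,L2} = {L0}; idom=L0
  L3: preds {L0,L1}: {L0} ∩ {L0,L1} = {L0}; idom=L0
  L4: preds {L2,L3}: {L0,L1,L2} ∩ {L0,L3} = {L0}; idom=L0
  L6: preds {L4,L5}: {L0,L4} ∩ {L0,L3,L5} = {L0}; idom=L0
  L7: preds {L2,L6}: {L0,L1,L2} ∩ {L0,L6} = {L0}; idom=L0

DF derivation:
  join L1 pred L0: · stop@L0
  join L1 pred L2: L2→L1 stop@L0
  join L3 pred L0: · stop@L0
  join L3 pred L1: L1 stop@L0
  join L4 pred L2: L2→L1 stop@L0
  join L4 pred L3: L3 stop@L0
  join L6 pred L4: L4 stop@L0
  join L6 pred L5: L5→L3 stop@L0
  join L7 pred L2: L2→L1 stop@L0
  join L7 pred L6: L6 stop@L0
  L0: DF=∅
  L1: DF={L1,L3,L4,L7}
  L2: DF={L1,L4,L7}
  L3: DF={L4,L6}
  L4: DF={L6}
  L5: DF={L6}
  L6: DF={L7}
  L7: DF=∅

φ for b: defs {L0,L4}
  DF⁺ = {L6,L7}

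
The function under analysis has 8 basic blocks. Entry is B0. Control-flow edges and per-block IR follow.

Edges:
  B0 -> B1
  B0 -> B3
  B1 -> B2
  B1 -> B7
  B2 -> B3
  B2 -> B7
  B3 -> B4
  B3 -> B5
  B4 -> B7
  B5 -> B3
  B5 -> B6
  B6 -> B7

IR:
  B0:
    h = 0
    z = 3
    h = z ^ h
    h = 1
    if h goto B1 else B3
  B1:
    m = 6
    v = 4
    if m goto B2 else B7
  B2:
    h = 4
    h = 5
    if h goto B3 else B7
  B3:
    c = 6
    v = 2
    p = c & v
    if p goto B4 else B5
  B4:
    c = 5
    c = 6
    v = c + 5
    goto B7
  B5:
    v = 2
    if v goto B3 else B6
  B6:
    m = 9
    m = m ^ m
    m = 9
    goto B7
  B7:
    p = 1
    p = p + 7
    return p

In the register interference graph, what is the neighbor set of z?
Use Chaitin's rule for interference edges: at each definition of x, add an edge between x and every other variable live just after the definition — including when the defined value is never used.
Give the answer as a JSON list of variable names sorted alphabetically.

Block summaries:
  B0: def={h,z} ue=∅
  B1: def={m,v} ue=∅
  B2: def={h} ue=∅
  B3: def={c,p,v} ue=∅
  B4: def={c,v} ue=∅
  B5: def={v} ue=∅
  B6: def={m} ue=∅
  B7: def={p} ue=∅

Liveness:
  live B0: ∅→∅
  live B1: ∅→∅
  live B2: ∅→∅
  live B3: ∅→∅
  live B4: ∅→∅
  live B5: ∅→∅
  live B6: ∅→∅
  live B7: ∅→∅

Interfere edges:
  c↔{v}
  h↔{z}
  m↔{v}
  p↔∅
  v↔{c,m}
  z↔{h}

N(z) = ["h"]

Answer: ["h"]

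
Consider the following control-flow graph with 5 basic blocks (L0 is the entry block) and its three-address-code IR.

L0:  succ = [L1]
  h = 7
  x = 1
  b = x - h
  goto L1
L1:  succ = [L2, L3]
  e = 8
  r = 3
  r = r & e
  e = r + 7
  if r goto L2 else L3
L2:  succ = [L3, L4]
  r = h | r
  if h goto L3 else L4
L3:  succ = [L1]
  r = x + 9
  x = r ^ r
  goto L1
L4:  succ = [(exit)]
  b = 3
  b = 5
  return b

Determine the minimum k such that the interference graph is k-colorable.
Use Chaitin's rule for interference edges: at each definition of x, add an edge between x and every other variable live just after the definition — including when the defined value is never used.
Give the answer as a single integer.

Answer: 4

Working:
Block summaries:
  L0: def={b,h,x} ue=∅
  L1: def={e,r} ue=∅
  L2: def={r} ue={h,r}
  L3: def={r,x} ue={x}
  L4: def={b} ue=∅

Backward fixpoint:
  L0: in=∅ out={h,x}
  L1: in={h,x} out={h,r,x}
  L2: in={h,r,x} out={h,x}
  L3: in={h,x} out={h,x}
  L4: in=∅ out=∅

Interference:
  b↔{h,x}
  e↔{h,r,x}
  h↔{b,e,r,x}
  r↔{e,h,x}
  x↔{b,e,h,r}

Registers:
  lower bound: {e,h,r,x} mutually conflict ⇒ χ ≥ 4
  4-colouring: r0={h}  r1={x}  r2={b,e}  r3={r}
  χ = 4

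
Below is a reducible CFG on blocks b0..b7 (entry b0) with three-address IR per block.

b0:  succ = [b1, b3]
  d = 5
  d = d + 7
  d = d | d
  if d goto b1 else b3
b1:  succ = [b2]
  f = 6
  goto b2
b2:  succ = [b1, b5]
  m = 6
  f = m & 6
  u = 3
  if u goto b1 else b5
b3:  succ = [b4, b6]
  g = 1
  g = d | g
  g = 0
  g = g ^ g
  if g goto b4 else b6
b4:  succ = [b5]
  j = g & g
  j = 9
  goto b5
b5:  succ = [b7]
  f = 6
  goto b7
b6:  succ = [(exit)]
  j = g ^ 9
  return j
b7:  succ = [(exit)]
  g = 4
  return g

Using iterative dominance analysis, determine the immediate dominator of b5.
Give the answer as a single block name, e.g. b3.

Answer: b0

Derivation:
idom tree: b1←b0 b2←b1 b3←b0 b4←b3 b5←b0 b6←b3 b7←b5
Dom at joins:
  b1: preds {b0,b2}: {b0} ∩ {b0,b1,b2} = {b0}; idom=b0
  b5: preds {b2,b4}: {b0,b1,b2} ∩ {b0,b3,b4} = {b0}; idom=b0

idom(b5) = b0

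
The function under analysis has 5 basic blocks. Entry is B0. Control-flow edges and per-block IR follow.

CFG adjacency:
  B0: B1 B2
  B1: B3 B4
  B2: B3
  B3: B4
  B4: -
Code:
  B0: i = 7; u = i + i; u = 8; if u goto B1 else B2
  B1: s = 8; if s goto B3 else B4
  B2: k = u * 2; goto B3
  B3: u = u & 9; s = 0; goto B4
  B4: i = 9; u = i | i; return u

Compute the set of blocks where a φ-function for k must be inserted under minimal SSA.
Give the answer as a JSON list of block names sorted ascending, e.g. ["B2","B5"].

idom tree: B1←B0 B2←B0 B3←B0 B4←B0
Join-block Dom:
  B3: preds {B1,B2}: {B0,B1} ∩ {B0,B2} = {B0}; idom=B0
  B4: preds {B1,B3}: {B0,B1} ∩ {B0,B3} = {B0}; idom=B0

DF derivation:
  join B3 pred B1: B1 stop@B0
  join B3 pred B2: B2 stop@B0
  join B4 pred B1: B1 stop@B0
  join B4 pred B3: B3 stop@B0
  DF(B0)=∅
  DF(B1)={B3,B4}
  DF(B2)={B3}
  DF(B3)={B4}
  DF(B4)=∅

φ for k: defs {B2}
  DF⁺ = {B3,B4}

Answer: ["B3", "B4"]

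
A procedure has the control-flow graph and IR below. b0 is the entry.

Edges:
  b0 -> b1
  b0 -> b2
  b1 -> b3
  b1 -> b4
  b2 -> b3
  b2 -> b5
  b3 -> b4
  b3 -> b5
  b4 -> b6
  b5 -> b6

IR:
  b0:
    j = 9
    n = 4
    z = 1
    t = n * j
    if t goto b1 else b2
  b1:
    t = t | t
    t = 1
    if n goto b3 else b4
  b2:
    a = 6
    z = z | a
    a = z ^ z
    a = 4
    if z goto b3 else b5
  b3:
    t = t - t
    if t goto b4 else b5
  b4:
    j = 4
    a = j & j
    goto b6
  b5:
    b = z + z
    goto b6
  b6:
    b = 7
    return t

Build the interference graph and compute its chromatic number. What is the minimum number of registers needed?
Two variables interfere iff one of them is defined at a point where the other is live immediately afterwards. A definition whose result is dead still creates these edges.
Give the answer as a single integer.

def/use:
  b0: def={j,n,t,z} ue=∅
  b1: def={t} ue={n,t}
  b2: def={a,z} ue={z}
  b3: def={t} ue={t}
  b4: def={a,j} ue=∅
  b5: def={b} ue={z}
  b6: def={b} ue={t}

Live sets:
  live b0: ∅→{n,t,z}
  live b1: {n,t,z}→{t,z}
  live b2: {t,z}→{t,z}
  live b3: {t,z}→{t,z}
  live b4: {t}→{t}
  live b5: {t,z}→{t}
  live b6: {t}→∅

Interfere edges:
  a: {t,z}
  b: {t}
  j: {n,t,z}
  n: {j,t,z}
  t: {a,b,j,n,z}
  z: {a,j,n,t}

Registers:
  clique {j,n,t,z} ⇒ need ≥ 4
  4-colouring: R0={t}  R1={b,z}  R2={a,j}  R3={n}
  χ = 4

Answer: 4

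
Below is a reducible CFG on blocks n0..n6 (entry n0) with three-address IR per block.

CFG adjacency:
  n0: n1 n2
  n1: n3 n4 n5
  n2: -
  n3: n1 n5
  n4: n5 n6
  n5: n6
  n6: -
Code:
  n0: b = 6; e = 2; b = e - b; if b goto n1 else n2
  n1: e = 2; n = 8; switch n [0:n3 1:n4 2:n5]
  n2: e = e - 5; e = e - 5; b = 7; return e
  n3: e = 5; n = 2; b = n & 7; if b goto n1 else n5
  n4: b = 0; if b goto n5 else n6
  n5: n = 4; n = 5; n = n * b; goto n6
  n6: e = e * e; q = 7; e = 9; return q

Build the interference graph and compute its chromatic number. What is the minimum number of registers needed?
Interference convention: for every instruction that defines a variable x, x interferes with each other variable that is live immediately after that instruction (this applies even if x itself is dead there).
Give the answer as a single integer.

def/use:
  n0: {b,e} / ∅
  n1: {e,n} / ∅
  n2: {b,e} / {e}
  n3: {b,e,n} / ∅
  n4: {b} / ∅
  n5: {n} / {b}
  n6: {e,q} / {e}

Backward fixpoint:
  n0 li=∅ lo={b,e}
  n1 li={b} lo={b,e}
  n2 li={e} lo=∅
  n3 li=∅ lo={b,e}
  n4 li={e} lo={b,e}
  n5 li={b,e} lo={e}
  n6 li={e} lo=∅

Conflict graph:
  b — {e,n}
  e — {b,n,q}
  n — {b,e}
  q — {e}

Registers:
  {b,e,n} pairwise interfere (3-clique) ⇒ χ ≥ 3
  assign b→R1 e→R0 n→R2 q→R1 — no edge inside a register ⇒ χ ≤ 3
  χ = 3

Answer: 3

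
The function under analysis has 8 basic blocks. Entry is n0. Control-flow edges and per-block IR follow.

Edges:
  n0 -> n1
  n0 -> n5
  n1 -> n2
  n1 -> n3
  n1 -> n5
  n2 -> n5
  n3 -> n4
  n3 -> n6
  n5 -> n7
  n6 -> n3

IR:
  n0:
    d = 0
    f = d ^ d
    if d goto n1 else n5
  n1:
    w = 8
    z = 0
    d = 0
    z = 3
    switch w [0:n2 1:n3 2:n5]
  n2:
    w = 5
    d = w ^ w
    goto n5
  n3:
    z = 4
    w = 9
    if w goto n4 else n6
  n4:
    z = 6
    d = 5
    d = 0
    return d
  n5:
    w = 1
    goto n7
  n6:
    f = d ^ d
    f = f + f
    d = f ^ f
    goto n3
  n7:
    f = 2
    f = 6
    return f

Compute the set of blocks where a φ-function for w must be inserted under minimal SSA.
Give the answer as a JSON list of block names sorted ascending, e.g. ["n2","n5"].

idom tree: n1←n0 n2←n1 n3←n1 n4←n3 n5←n0 n6←n3 n7←n5
Dom∩ at merges:
  n3: preds {n1,n6}: {n0,n1} ∩ {n0,n1,n3,n6} = {n0,n1}; idom=n1
  n5: preds {n0,n1,n2}: {n0} ∩ {n0,n1} ∩ {n0,n1,n2} = {n0}; idom=n0

DF derivation:
  n3←n1: walk · to n1
  n3←n6: walk n6→n3 to n1
  n5←n0: walk · to n0
  n5←n1: walk n1 to n0
  n5←n2: walk n2→n1 to n0
  n0 → ∅
  n1 → {n5}
  n2 → {n5}
  n3 → {n3}
  n4 → ∅
  n5 → ∅
  n6 → {n3}
  n7 → ∅

φ for w: defs {n1,n2,n3,n5}
  DF⁺ = {n3,n5}

Answer: ["n3", "n5"]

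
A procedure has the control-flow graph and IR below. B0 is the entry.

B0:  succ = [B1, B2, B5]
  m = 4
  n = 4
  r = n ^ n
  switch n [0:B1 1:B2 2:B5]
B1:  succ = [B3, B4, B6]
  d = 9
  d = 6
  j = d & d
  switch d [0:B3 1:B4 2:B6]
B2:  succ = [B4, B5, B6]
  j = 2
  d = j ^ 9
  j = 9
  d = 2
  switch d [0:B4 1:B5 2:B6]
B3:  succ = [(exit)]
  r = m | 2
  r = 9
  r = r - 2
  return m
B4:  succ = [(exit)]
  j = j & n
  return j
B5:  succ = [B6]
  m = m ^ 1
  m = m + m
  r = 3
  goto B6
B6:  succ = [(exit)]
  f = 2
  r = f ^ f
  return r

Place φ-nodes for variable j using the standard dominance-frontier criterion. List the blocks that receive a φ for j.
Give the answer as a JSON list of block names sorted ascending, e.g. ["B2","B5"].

Answer: ["B4", "B5", "B6"]

Analysis:
idom tree: B1←B0 B2←B0 B3←B1 B4←B0 B5←B0 B6←B0
Dom∩ at merges:
  B4: preds {B1,B2}: {B0,B1} ∩ {B0,B2} = {B0}; idom=B0
  B5: preds {B0,B2}: {B0} ∩ {B0,B2} = {B0}; idom=B0
  B6: preds {B1,B2,B5}: {B0,B1} ∩ {B0,B2} ∩ {B0,B5} = {B0}; idom=B0

DF walk-up:
  B4←B1: walk B1 to B0
  B4←B2: walk B2 to B0
  B5←B0: walk · to B0
  B5←B2: walk B2 to B0
  B6←B1: walk B1 to B0
  B6←B2: walk B2 to B0
  B6←B5: walk B5 to B0
  DF(B0)=∅
  DF(B1)={B4,B6}
  DF(B2)={B4,B5,B6}
  DF(B3)=∅
  DF(B4)=∅
  DF(B5)={B6}
  DF(B6)=∅

φ for j: defs {B1,B2,B4}
  DF⁺ = {B4,B5,B6}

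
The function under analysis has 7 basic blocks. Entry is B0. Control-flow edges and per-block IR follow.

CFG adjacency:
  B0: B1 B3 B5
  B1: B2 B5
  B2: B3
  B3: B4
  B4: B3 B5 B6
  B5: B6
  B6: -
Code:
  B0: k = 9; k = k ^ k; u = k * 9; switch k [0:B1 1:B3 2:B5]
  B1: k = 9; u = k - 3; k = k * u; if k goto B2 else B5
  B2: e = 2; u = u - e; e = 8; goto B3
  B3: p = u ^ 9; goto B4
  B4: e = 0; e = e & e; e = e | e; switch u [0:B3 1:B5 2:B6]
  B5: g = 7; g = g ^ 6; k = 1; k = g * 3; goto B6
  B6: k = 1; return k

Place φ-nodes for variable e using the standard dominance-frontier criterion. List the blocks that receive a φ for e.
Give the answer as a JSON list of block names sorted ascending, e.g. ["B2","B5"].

idom tree: B1←B0 B2←B1 B3←B0 B4←B3 B5←B0 B6←B0
Join-block Dom:
  B3: preds {B0,B2,B4}: {B0} ∩ {B0,B1,B2} ∩ {B0,B3,B4} = {B0}; idom=B0
  B5: preds {B0,B1,B4}: {B0} ∩ {B0,B1} ∩ {B0,B3,B4} = {B0}; idom=B0
  B6: preds {B4,B5}: {B0,B3,B4} ∩ {B0,B5} = {B0}; idom=B0

DF derivation:
  join B3 pred B0: · stop@B0
  join B3 pred B2: B2→B1 stop@B0
  join B3 pred B4: B4→B3 stop@B0
  join B5 pred B0: · stop@B0
  join B5 pred B1: B1 stop@B0
  join B5 pred B4: B4→B3 stop@B0
  join B6 pred B4: B4→B3 stop@B0
  join B6 pred B5: B5 stop@B0
  DF(B0)=∅
  DF(B1)={B3,B5}
  DF(B2)={B3}
  DF(B3)={B3,B5,B6}
  DF(B4)={B3,B5,B6}
  DF(B5)={B6}
  DF(B6)=∅

φ for e: defs {B2,B4}
  DF⁺ = {B3,B5,B6}

Answer: ["B3", "B5", "B6"]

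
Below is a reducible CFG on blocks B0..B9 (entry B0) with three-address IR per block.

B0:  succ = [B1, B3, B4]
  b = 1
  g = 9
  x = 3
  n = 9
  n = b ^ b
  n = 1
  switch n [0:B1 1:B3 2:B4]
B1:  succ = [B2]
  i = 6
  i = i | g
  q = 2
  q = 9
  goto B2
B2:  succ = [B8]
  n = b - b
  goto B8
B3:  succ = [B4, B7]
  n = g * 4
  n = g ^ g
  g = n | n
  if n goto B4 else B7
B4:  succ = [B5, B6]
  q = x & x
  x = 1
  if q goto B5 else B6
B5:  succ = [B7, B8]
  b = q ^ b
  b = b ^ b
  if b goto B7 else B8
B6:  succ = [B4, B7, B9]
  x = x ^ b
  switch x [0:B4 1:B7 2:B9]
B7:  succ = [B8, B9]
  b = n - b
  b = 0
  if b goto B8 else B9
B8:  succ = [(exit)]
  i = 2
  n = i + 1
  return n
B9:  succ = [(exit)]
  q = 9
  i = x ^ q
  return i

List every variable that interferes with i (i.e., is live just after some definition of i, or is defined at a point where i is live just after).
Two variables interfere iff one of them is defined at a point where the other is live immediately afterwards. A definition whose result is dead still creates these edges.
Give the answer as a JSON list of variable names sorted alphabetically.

Block summaries:
  B0: {b,g,n,x} / ∅
  B1: {i,q} / {g}
  B2: {n} / {b}
  B3: {g,n} / {g}
  B4: {q,x} / {x}
  B5: {b} / {b,q}
  B6: {x} / {b,x}
  B7: {b} / {b,n}
  B8: {i,n} / ∅
  B9: {i,q} / {x}

Backward fixpoint:
  live B0: ∅→{b,g,n,x}
  live B1: {b,g}→{b}
  live B2: {b}→∅
  live B3: {b,g,x}→{b,n,x}
  live B4: {b,n,x}→{b,n,q,x}
  live B5: {b,n,q,x}→{b,n,x}
  live B6: {b,n,x}→{b,n,x}
  live B7: {b,n,x}→{x}
  live B8: ∅→∅
  live B9: {x}→∅

Conflict graph:
  b: {g,i,n,q,x}
  g: {b,i,n,x}
  i: {b,g}
  n: {b,g,q,x}
  q: {b,n,x}
  x: {b,g,n,q}

N(i) = ["b", "g"]

Answer: ["b", "g"]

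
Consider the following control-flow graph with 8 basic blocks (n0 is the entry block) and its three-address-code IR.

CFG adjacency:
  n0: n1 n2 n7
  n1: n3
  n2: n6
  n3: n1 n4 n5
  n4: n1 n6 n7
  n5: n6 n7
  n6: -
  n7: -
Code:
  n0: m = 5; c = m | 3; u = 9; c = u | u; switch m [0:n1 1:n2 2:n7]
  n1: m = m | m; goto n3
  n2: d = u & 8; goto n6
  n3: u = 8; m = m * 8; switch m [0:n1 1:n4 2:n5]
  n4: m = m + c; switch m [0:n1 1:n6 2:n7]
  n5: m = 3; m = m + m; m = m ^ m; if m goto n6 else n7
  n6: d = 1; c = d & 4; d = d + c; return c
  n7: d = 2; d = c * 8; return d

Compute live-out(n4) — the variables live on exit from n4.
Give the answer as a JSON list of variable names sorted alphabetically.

Answer: ["c", "m"]

Working:
Block summaries:
  n0: {c,m,u} / ∅
  n1: {m} / {m}
  n2: {d} / {u}
  n3: {m,u} / {m}
  n4: {m} / {c,m}
  n5: {m} / ∅
  n6: {c,d} / ∅
  n7: {d} / {c}

Liveness:
  live n0: ∅→{c,m,u}
  live n1: {c,m}→{c,m}
  live n2: {u}→∅
  live n3: {c,m}→{c,m}
  live n4: {c,m}→{c,m}
  live n5: {c}→{c}
  live n6: ∅→∅
  live n7: {c}→∅

live-out(n4) = ["c", "m"]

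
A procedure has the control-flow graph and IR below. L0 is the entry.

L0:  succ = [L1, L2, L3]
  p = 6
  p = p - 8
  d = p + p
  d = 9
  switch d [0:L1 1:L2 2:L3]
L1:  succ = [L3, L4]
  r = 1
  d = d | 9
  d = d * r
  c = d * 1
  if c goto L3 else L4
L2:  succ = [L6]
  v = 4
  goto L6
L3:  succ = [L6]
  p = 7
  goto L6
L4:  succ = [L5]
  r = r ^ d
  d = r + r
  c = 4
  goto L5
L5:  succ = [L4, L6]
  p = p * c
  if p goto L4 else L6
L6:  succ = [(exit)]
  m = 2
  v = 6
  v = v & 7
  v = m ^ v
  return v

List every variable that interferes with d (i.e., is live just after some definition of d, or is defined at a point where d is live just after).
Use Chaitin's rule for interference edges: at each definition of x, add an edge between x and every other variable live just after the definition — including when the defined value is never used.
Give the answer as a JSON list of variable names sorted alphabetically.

def/use:
  L0: def={d,p} ue=∅
  L1: def={c,d,r} ue={d}
  L2: def={v} ue=∅
  L3: def={p} ue=∅
  L4: def={c,d,r} ue={d,r}
  L5: def={p} ue={c,p}
  L6: def={m,v} ue=∅

Live sets:
  L0: in=∅ out={d,p}
  L1: in={d,p} out={d,p,r}
  L2: in=∅ out=∅
  L3: in=∅ out=∅
  L4: in={d,p,r} out={c,d,p,r}
  L5: in={c,d,p,r} out={d,p,r}
  L6: in=∅ out=∅

Interference:
  c↔{d,p,r}
  d↔{c,p,r}
  m↔{v}
  p↔{c,d,r}
  r↔{c,d,p}
  v↔{m}

N(d) = ["c", "p", "r"]

Answer: ["c", "p", "r"]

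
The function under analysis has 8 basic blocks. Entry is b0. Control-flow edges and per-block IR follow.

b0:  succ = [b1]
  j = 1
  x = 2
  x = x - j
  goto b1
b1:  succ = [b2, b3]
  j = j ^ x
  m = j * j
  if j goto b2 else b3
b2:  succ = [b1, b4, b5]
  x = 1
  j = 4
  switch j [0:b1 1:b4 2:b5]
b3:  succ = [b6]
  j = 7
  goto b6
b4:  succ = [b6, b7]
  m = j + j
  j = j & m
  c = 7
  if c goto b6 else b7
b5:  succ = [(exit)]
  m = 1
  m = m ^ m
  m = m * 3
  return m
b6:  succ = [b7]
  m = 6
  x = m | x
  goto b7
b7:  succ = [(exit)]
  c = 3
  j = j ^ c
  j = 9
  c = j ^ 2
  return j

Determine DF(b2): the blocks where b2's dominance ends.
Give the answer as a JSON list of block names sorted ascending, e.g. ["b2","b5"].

Answer: ["b1", "b6", "b7"]

Derivation:
idom tree: b1←b0 b2←b1 b3←b1 b4←b2 b5←b2 b6←b1 b7←b1
Dom∩ at merges:
  b1: preds {b0,b2}: {b0} ∩ {b0,b1,b2} = {b0}; idom=b0
  b6: preds {b3,b4}: {b0,b1,b3} ∩ {b0,b1,b2,b4} = {b0,b1}; idom=b1
  b7: preds {b4,b6}: {b0,b1,b2,b4} ∩ {b0,b1,b6} = {b0,b1}; idom=b1

DF derivation:
  b1←b0: walk · to b0
  b1←b2: walk b2→b1 to b0
  b6←b3: walk b3 to b1
  b6←b4: walk b4→b2 to b1
  b7←b4: walk b4→b2 to b1
  b7←b6: walk b6 to b1
  DF(b0)=∅
  DF(b1)={b1}
  DF(b2)={b1,b6,b7}
  DF(b3)={b6}
  DF(b4)={b6,b7}
  DF(b5)=∅
  DF(b6)={b7}
  DF(b7)=∅

DF(b2) = ["b1", "b6", "b7"]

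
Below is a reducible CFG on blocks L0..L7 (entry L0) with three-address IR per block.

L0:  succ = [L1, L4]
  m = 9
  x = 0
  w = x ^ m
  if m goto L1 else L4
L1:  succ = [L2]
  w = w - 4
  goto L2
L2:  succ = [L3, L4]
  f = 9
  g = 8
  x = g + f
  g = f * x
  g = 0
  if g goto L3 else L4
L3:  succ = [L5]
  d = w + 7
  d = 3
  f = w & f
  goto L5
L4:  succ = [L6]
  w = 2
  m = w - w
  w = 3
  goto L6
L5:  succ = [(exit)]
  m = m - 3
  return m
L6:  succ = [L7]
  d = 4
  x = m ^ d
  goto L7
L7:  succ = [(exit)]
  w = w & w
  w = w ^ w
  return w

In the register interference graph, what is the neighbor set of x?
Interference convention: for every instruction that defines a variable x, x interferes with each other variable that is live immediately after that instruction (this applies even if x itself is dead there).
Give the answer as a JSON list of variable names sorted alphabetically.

Per-block:
  L0: def={m,w,x} ue=∅
  L1: def={w} ue={w}
  L2: def={f,g,x} ue=∅
  L3: def={d,f} ue={f,w}
  L4: def={m,w} ue=∅
  L5: def={m} ue={m}
  L6: def={d,x} ue={m}
  L7: def={w} ue={w}

Live sets:
  live L0: ∅→{m,w}
  live L1: {m,w}→{m,w}
  live L2: {m,w}→{f,m,w}
  live L3: {f,m,w}→{m}
  live L4: ∅→{m,w}
  live L5: {m}→∅
  live L6: {m,w}→{w}
  live L7: {w}→∅

Conflict graph:
  d↔{f,m,w}
  f↔{d,g,m,w,x}
  g↔{f,m,w}
  m↔{d,f,g,w,x}
  w↔{d,f,g,m,x}
  x↔{f,m,w}

N(x) = ["f", "m", "w"]

Answer: ["f", "m", "w"]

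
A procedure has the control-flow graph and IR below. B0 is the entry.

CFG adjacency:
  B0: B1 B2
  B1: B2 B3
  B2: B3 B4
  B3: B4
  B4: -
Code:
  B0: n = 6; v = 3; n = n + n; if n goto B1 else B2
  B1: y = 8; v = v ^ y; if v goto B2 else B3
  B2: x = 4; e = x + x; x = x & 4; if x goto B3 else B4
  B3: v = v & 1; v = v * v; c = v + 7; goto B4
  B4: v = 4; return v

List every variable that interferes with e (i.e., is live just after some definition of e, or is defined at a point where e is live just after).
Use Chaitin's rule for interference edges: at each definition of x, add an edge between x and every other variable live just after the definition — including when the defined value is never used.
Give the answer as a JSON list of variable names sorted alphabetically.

Answer: ["v", "x"]

Derivation:
Block summaries:
  B0: {n,v} / ∅
  B1: {v,y} / {v}
  B2: {e,x} / ∅
  B3: {c,v} / {v}
  B4: {v} / ∅

Backward fixpoint:
  live B0: ∅→{v}
  live B1: {v}→{v}
  live B2: {v}→{v}
  live B3: {v}→∅
  live B4: ∅→∅

Interfere edges:
  c — ∅
  e — {v,x}
  n — {v}
  v — {e,n,x,y}
  x — {e,v}
  y — {v}

N(e) = ["v", "x"]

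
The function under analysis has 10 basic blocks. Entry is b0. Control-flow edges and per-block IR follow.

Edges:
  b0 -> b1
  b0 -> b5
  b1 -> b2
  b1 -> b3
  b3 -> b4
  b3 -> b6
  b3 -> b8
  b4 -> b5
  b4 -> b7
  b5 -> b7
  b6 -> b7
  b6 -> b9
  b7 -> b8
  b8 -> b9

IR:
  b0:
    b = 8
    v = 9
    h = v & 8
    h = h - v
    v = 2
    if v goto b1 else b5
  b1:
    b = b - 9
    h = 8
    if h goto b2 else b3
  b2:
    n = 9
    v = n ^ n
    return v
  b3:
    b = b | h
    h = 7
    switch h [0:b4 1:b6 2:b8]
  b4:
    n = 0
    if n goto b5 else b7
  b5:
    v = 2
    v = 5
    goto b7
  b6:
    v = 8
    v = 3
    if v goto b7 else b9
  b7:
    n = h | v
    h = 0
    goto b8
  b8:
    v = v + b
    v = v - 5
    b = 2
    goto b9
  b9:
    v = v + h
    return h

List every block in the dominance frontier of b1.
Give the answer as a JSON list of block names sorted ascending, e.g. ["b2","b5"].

Answer: ["b5", "b7", "b8", "b9"]

Working:
idom tree: b1←b0 b2←b1 b3←b1 b4←b3 b5←b0 b6←b3 b7←b0 b8←b0 b9←b0
Dom∩ at merges:
  b5: preds {b0,b4}: {b0} ∩ {b0,b1,b3,b4} = {b0}; idom=b0
  b7: preds {b4,b5,b6}: {b0,b1,b3,b4} ∩ {b0,b5} ∩ {b0,b1,b3,b6} = {b0}; idom=b0
  b8: preds {b3,b7}: {b0,b1,b3} ∩ {b0,b7} = {b0}; idom=b0
  b9: preds {b6,b8}: {b0,b1,b3,b6} ∩ {b0,b8} = {b0}; idom=b0

DF derivation:
  join b5 pred b0: · stop@b0
  join b5 pred b4: b4→b3→b1 stop@b0
  join b7 pred b4: b4→b3→b1 stop@b0
  join b7 pred b5: b5 stop@b0
  join b7 pred b6: b6→b3→b1 stop@b0
  join b8 pred b3: b3→b1 stop@b0
  join b8 pred b7: b7 stop@b0
  join b9 pred b6: b6→b3→b1 stop@b0
  join b9 pred b8: b8 stop@b0
  b0 → ∅
  b1 → {b5,b7,b8,b9}
  b2 → ∅
  b3 → {b5,b7,b8,b9}
  b4 → {b5,b7}
  b5 → {b7}
  b6 → {b7,b9}
  b7 → {b8}
  b8 → {b9}
  b9 → ∅

DF(b1) = ["b5", "b7", "b8", "b9"]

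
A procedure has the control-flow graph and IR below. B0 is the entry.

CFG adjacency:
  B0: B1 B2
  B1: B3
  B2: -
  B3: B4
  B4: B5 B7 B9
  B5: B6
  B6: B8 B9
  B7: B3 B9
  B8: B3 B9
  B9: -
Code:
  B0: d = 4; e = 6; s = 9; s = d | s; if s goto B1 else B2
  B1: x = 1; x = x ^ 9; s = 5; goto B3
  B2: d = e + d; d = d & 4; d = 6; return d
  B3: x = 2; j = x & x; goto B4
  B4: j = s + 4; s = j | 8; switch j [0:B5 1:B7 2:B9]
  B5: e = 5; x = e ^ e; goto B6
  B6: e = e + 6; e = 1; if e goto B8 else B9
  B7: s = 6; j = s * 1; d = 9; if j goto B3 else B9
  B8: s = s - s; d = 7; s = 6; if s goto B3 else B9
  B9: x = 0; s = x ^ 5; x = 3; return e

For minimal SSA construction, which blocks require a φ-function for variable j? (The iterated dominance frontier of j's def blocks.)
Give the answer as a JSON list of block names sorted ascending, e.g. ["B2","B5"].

idom tree: B1←B0 B2←B0 B3←B1 B4←B3 B5←B4 B6←B5 B7←B4 B8←B6 B9←B4
Dom∩ at merges:
  B3: preds {B1,B7,B8}: {B0,B1} ∩ {B0,B1,B3,B4,B7} ∩ {B0,B1,B3,B4,B5,B6,B8} = {B0,B1}; idom=B1
  B9: preds {B4,B6,B7,B8}: {B0,B1,B3,B4} ∩ {B0,B1,B3,B4,B5,B6} ∩ {B0,B1,B3,B4,B7} ∩ {B0,B1,B3,B4,B5,B6,B8} = {B0,B1,B3,B4}; idom=B4

DF walk-up:
  join B3 pred B1: · stop@B1
  join B3 pred B7: B7→B4→B3 stop@B1
  join B3 pred B8: B8→B6→B5→B4→B3 stop@B1
  join B9 pred B4: · stop@B4
  join B9 pred B6: B6→B5 stop@B4
  join B9 pred B7: B7 stop@B4
  join B9 pred B8: B8→B6→B5 stop@B4
  B0 → ∅
  B1 → ∅
  B2 → ∅
  B3 → {B3}
  B4 → {B3}
  B5 → {B3,B9}
  B6 → {B3,B9}
  B7 → {B3,B9}
  B8 → {B3,B9}
  B9 → ∅

φ for j: defs {B3,B4,B7}
  DF⁺ = {B3,B9}

Answer: ["B3", "B9"]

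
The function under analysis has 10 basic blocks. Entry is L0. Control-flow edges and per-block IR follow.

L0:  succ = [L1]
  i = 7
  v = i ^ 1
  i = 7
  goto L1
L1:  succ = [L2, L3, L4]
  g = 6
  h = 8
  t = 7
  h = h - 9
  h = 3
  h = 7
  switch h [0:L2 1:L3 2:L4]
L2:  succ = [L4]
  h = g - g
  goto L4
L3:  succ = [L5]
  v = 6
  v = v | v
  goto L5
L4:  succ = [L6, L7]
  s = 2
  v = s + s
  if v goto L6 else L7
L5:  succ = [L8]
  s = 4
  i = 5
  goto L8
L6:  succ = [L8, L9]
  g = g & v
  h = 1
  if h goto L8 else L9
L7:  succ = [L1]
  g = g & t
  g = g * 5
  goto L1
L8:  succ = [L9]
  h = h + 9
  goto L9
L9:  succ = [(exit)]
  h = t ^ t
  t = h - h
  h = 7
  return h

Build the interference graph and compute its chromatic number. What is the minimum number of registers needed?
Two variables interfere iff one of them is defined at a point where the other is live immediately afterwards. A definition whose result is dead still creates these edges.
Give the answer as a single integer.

def/use:
  L0: def={i,v} ue=∅
  L1: def={g,h,t} ue=∅
  L2: def={h} ue={g}
  L3: def={v} ue=∅
  L4: def={s,v} ue=∅
  L5: def={i,s} ue=∅
  L6: def={g,h} ue={g,v}
  L7: def={g} ue={g,t}
  L8: def={h} ue={h}
  L9: def={h,t} ue={t}

Live sets:
  live L0: ∅→∅
  live L1: ∅→{g,h,t}
  live L2: {g,t}→{g,t}
  live L3: {h,t}→{h,t}
  live L4: {g,t}→{g,t,v}
  live L5: {h,t}→{h,t}
  live L6: {g,t,v}→{h,t}
  live L7: {g,t}→∅
  live L8: {h,t}→{t}
  live L9: {t}→∅

Interfere edges:
  g: {h,s,t,v}
  h: {g,i,s,t,v}
  i: {h,t}
  s: {g,h,t}
  t: {g,h,i,s,v}
  v: {g,h,t}

Colouring:
  clique {g,h,s,t} ⇒ need ≥ 4
  4-colouring: R0={h}  R1={t}  R2={g,i}  R3={s,v}
  χ = 4

Answer: 4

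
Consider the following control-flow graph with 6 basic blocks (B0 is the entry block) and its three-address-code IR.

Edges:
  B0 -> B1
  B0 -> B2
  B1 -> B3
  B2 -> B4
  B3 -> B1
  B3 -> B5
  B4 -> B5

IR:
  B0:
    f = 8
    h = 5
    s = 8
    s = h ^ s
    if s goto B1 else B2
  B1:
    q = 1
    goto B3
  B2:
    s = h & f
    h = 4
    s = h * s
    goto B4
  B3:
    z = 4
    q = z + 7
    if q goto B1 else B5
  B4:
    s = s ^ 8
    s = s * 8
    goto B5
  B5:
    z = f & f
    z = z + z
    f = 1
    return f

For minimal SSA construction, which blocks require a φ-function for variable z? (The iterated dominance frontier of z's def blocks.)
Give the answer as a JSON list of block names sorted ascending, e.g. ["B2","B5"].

Answer: ["B1", "B5"]

Working:
idom tree: B1←B0 B2←B0 B3←B1 B4←B2 B5←B0
Join-block Dom:
  B1: preds {B0,B3}: {B0} ∩ {B0,B1,B3} = {B0}; idom=B0
  B5: preds {B3,B4}: {B0,B1,B3} ∩ {B0,B2,B4} = {B0}; idom=B0

Frontier:
  B1←B0: walk · to B0
  B1←B3: walk B3→B1 to B0
  B5←B3: walk B3→B1 to B0
  B5←B4: walk B4→B2 to B0
  DF(B0)=∅
  DF(B1)={B1,B5}
  DF(B2)={B5}
  DF(B3)={B1,B5}
  DF(B4)={B5}
  DF(B5)=∅

φ for z: defs {B3,B5}
  DF⁺ = {B1,B5}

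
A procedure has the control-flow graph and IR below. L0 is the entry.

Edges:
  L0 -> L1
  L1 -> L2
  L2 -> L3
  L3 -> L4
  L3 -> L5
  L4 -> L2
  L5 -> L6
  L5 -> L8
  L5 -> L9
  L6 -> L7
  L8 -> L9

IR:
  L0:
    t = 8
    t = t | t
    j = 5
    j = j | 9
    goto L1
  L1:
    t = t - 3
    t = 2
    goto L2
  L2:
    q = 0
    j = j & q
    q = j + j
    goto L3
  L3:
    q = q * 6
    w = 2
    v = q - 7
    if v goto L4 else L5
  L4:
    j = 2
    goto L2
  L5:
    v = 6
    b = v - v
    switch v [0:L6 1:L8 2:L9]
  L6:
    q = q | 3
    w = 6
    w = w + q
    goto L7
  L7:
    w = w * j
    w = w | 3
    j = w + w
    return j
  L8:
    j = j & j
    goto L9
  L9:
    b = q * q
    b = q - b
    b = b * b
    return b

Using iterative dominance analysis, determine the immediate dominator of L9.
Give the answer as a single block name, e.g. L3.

idom tree: L1←L0 L2←L1 L3←L2 L4←L3 L5←L3 L6←L5 L7←L6 L8←L5 L9←L5
Dom at joins:
  L2: preds {L1,L4}: {L0,L1} ∩ {L0,L1,L2,L3,L4} = {L0,L1}; idom=L1
  L9: preds {L5,L8}: {L0,L1,L2,L3,L5} ∩ {L0,L1,L2,L3,L5,L8} = {L0,L1,L2,L3,L5}; idom=L5

idom(L9) = L5

Answer: L5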